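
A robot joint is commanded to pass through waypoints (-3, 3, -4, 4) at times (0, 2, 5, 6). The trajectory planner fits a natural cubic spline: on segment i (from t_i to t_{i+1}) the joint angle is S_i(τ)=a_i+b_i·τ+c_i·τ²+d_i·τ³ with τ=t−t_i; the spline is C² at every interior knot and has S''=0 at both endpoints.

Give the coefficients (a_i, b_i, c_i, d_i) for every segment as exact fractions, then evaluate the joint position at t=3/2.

Δ: Δ0=3, Δ1=-7/3, Δ2=8
row 1: diag=10, rhs=-32; c'=3/10, d'=-16/5
row 2: denom=8−3·3/10=71/10; d'=(62−3·-16/5)/(71/10)=716/71
back: M2=716/71
back: M1=-16/5−3/10·716/71=-442/71
M: M0=0, M1=-442/71, M2=716/71, M3=0
seg 0: a=-3, c=M0/2=0, d=(M1−M0)/(6·2)=-221/426, b=Δ0−h0·(2M0+M1)/6=1081/213
seg 1: a=3, c=M1/2=-221/71, d=(M2−M1)/(6·3)=193/213, b=Δ1−h1·(2M1+M2)/6=-245/213
seg 2: a=-4, c=M2/2=358/71, d=(M3−M2)/(6·1)=-358/213, b=Δ2−h2·(2M2+M3)/6=988/213
t_q=3/2 → seg 0, τ=3/2; S=-3+1081/213·τ+0·τ²+-221/426·τ³=3251/1136

  seg 0: a=-3 b=1081/213 c=0 d=-221/426
  seg 1: a=3 b=-245/213 c=-221/71 d=193/213
  seg 2: a=-4 b=988/213 c=358/71 d=-358/213
S(3/2) = 3251/1136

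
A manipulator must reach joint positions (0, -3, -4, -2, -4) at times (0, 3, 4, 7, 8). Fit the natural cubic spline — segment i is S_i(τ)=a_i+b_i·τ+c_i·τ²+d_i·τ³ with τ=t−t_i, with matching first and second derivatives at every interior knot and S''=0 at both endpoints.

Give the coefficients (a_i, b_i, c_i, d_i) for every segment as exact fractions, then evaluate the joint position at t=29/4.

  seg 0: a=0 b=-23/27 c=0 d=-4/243
  seg 1: a=-3 b=-35/27 c=-4/27 d=4/9
  seg 2: a=-4 b=-7/27 c=32/27 d=-71/243
  seg 3: a=-2 b=-28/27 c=-13/9 d=13/27
S(29/4) = -1349/576

Δ: Δ0=-1, Δ1=-1, Δ2=2/3, Δ3=-2
row 1: diag=8, rhs=0; c'=1/8, d'=0
row 2: denom=8−1·1/8=63/8; d'=(10−1·0)/(63/8)=80/63
row 3: denom=8−3·8/21=48/7; d'=(-16−3·80/63)/(48/7)=-26/9
back: M3=-26/9
back: M2=80/63−8/21·-26/9=64/27
back: M1=0−1/8·64/27=-8/27
M: M0=0, M1=-8/27, M2=64/27, M3=-26/9, M4=0
seg 0: a=0, c=M0/2=0, d=(M1−M0)/(6·3)=-4/243, b=Δ0−h0·(2M0+M1)/6=-23/27
seg 1: a=-3, c=M1/2=-4/27, d=(M2−M1)/(6·1)=4/9, b=Δ1−h1·(2M1+M2)/6=-35/27
seg 2: a=-4, c=M2/2=32/27, d=(M3−M2)/(6·3)=-71/243, b=Δ2−h2·(2M2+M3)/6=-7/27
seg 3: a=-2, c=M3/2=-13/9, d=(M4−M3)/(6·1)=13/27, b=Δ3−h3·(2M3+M4)/6=-28/27
t_q=29/4 → seg 3, τ=1/4; S=-2+-28/27·τ+-13/9·τ²+13/27·τ³=-1349/576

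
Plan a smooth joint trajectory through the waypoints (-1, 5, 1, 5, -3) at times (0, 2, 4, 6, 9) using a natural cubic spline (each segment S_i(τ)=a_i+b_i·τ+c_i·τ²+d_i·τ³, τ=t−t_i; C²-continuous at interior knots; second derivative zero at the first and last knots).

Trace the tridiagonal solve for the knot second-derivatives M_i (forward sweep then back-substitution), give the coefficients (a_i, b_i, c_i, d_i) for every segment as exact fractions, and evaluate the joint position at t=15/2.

  seg 0: a=-1 b=998/213 c=0 d=-359/852
  seg 1: a=5 b=-79/213 c=-359/142 d=365/426
  seg 2: a=1 b=-43/213 c=371/142 d=-161/213
  seg 3: a=5 b=251/213 c=-273/142 d=91/426
S(15/2) = 3593/1136

Δ: Δ0=3, Δ1=-2, Δ2=2, Δ3=-8/3
row 1: diag=8, rhs=-30; c'=1/4, d'=-15/4
row 2: denom=8−2·1/4=15/2; d'=(24−2·-15/4)/(15/2)=21/5
row 3: denom=10−2·4/15=142/15; d'=(-28−2·21/5)/(142/15)=-273/71
back: M3=-273/71
back: M2=21/5−4/15·-273/71=371/71
back: M1=-15/4−1/4·371/71=-359/71
M: M0=0, M1=-359/71, M2=371/71, M3=-273/71, M4=0
seg 0: a=-1, c=M0/2=0, d=(M1−M0)/(6·2)=-359/852, b=Δ0−h0·(2M0+M1)/6=998/213
seg 1: a=5, c=M1/2=-359/142, d=(M2−M1)/(6·2)=365/426, b=Δ1−h1·(2M1+M2)/6=-79/213
seg 2: a=1, c=M2/2=371/142, d=(M3−M2)/(6·2)=-161/213, b=Δ2−h2·(2M2+M3)/6=-43/213
seg 3: a=5, c=M3/2=-273/142, d=(M4−M3)/(6·3)=91/426, b=Δ3−h3·(2M3+M4)/6=251/213
t_q=15/2 → seg 3, τ=3/2; S=5+251/213·τ+-273/142·τ²+91/426·τ³=3593/1136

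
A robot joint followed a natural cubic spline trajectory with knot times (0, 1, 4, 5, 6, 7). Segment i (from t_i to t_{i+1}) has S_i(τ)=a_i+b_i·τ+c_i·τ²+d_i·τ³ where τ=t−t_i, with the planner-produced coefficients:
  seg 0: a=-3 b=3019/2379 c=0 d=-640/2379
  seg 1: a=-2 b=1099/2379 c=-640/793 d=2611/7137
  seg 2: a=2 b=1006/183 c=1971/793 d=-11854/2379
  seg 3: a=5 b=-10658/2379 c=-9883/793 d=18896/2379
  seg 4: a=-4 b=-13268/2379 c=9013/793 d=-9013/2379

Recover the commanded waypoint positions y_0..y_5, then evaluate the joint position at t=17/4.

y_0=-3 y_1=-2 y_2=2 y_3=5 y_4=-4 y_5=-2
S(17/4) = 87593/25376

y_0 = S_0(0) = a_0 = -3
y_1 = S_1(0) = a_1 = -2
y_2 = S_2(0) = a_2 = 2
y_3 = S_3(0) = a_3 = 5
y_4 = S_4(0) = a_4 = -4
y_5 = S_4(1) = -2
t_q=17/4 is in segment 2 (τ=1/4); S_2(τ)=87593/25376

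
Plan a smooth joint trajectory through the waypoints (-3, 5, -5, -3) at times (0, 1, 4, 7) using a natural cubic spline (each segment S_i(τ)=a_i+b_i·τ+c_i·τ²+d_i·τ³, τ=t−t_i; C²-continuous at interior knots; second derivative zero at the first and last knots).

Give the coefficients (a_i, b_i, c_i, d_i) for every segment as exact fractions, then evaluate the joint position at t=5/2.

Δ: Δ0=8, Δ1=-10/3, Δ2=2/3
row 1: diag=8, rhs=-68; c'=3/8, d'=-17/2
row 2: denom=12−3·3/8=87/8; d'=(24−3·-17/2)/(87/8)=132/29
back: M2=132/29
back: M1=-17/2−3/8·132/29=-296/29
M: M0=0, M1=-296/29, M2=132/29, M3=0
seg 0: a=-3, c=M0/2=0, d=(M1−M0)/(6·1)=-148/87, b=Δ0−h0·(2M0+M1)/6=844/87
seg 1: a=5, c=M1/2=-148/29, d=(M2−M1)/(6·3)=214/261, b=Δ1−h1·(2M1+M2)/6=400/87
seg 2: a=-5, c=M2/2=66/29, d=(M3−M2)/(6·3)=-22/87, b=Δ2−h2·(2M2+M3)/6=-338/87
t_q=5/2 → seg 1, τ=3/2; S=5+400/87·τ+-148/29·τ²+214/261·τ³=369/116

  seg 0: a=-3 b=844/87 c=0 d=-148/87
  seg 1: a=5 b=400/87 c=-148/29 d=214/261
  seg 2: a=-5 b=-338/87 c=66/29 d=-22/87
S(5/2) = 369/116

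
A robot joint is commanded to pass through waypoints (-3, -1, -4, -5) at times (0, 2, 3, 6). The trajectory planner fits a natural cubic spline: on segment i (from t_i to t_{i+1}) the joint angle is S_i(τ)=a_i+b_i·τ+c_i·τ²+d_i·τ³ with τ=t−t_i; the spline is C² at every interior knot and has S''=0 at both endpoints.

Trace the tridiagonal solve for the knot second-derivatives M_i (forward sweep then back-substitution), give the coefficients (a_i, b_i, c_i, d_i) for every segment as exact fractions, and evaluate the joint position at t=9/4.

Δ: Δ0=1, Δ1=-3, Δ2=-1/3
row 1: diag=6, rhs=-24; c'=1/6, d'=-4
row 2: denom=8−1·1/6=47/6; d'=(16−1·-4)/(47/6)=120/47
back: M2=120/47
back: M1=-4−1/6·120/47=-208/47
M: M0=0, M1=-208/47, M2=120/47, M3=0
seg 0: a=-3, c=M0/2=0, d=(M1−M0)/(6·2)=-52/141, b=Δ0−h0·(2M0+M1)/6=349/141
seg 1: a=-1, c=M1/2=-104/47, d=(M2−M1)/(6·1)=164/141, b=Δ1−h1·(2M1+M2)/6=-275/141
seg 2: a=-4, c=M2/2=60/47, d=(M3−M2)/(6·3)=-20/141, b=Δ2−h2·(2M2+M3)/6=-407/141
t_q=9/4 → seg 1, τ=1/4; S=-1+-275/141·τ+-104/47·τ²+164/141·τ³=-1209/752

  seg 0: a=-3 b=349/141 c=0 d=-52/141
  seg 1: a=-1 b=-275/141 c=-104/47 d=164/141
  seg 2: a=-4 b=-407/141 c=60/47 d=-20/141
S(9/4) = -1209/752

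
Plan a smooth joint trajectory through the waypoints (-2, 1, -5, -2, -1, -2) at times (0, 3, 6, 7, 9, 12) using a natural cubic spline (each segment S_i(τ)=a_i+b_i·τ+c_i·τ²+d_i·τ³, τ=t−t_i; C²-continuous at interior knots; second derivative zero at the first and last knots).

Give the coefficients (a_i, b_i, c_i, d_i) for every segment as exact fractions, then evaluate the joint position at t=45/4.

Δ: Δ0=1, Δ1=-2, Δ2=3, Δ3=1/2, Δ4=-1/3
row 1: diag=12, rhs=-18; c'=1/4, d'=-3/2
row 2: denom=8−3·1/4=29/4; d'=(30−3·-3/2)/(29/4)=138/29
row 3: denom=6−1·4/29=170/29; d'=(-15−1·138/29)/(170/29)=-573/170
row 4: denom=10−2·29/85=792/85; d'=(-5−2·-573/170)/(792/85)=37/198
back: M4=37/198
back: M3=-573/170−29/85·37/198=-340/99
back: M2=138/29−4/29·-340/99=518/99
back: M1=-3/2−1/4·518/99=-278/99
M: M0=0, M1=-278/99, M2=518/99, M3=-340/99, M4=37/198, M5=0
seg 0: a=-2, c=M0/2=0, d=(M1−M0)/(6·3)=-139/891, b=Δ0−h0·(2M0+M1)/6=238/99
seg 1: a=1, c=M1/2=-139/99, d=(M2−M1)/(6·3)=398/891, b=Δ1−h1·(2M1+M2)/6=-179/99
seg 2: a=-5, c=M2/2=259/99, d=(M3−M2)/(6·1)=-13/9, b=Δ2−h2·(2M2+M3)/6=181/99
seg 3: a=-2, c=M3/2=-170/99, d=(M4−M3)/(6·2)=239/792, b=Δ3−h3·(2M3+M4)/6=30/11
seg 4: a=-1, c=M4/2=37/396, d=(M5−M4)/(6·3)=-37/3564, b=Δ4−h4·(2M4+M5)/6=-103/198
t_q=45/4 → seg 4, τ=9/4; S=-1+-103/198·τ+37/396·τ²+-37/3564·τ³=-5113/2816

  seg 0: a=-2 b=238/99 c=0 d=-139/891
  seg 1: a=1 b=-179/99 c=-139/99 d=398/891
  seg 2: a=-5 b=181/99 c=259/99 d=-13/9
  seg 3: a=-2 b=30/11 c=-170/99 d=239/792
  seg 4: a=-1 b=-103/198 c=37/396 d=-37/3564
S(45/4) = -5113/2816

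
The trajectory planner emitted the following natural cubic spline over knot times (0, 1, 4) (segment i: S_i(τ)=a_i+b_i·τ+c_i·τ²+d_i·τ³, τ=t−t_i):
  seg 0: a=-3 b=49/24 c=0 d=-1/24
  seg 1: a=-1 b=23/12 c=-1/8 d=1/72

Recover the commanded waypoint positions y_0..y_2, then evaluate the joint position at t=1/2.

y_0 = S_0(0) = a_0 = -3
y_1 = S_1(0) = a_1 = -1
y_2 = S_1(3) = 4
t_q=1/2 is in segment 0 (τ=1/2); S_0(τ)=-127/64

y_0=-3 y_1=-1 y_2=4
S(1/2) = -127/64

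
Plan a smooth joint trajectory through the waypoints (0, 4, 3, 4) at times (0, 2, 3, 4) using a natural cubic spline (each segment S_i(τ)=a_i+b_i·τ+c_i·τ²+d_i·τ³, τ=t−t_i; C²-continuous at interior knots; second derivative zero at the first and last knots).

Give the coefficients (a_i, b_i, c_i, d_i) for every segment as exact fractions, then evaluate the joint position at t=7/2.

  seg 0: a=0 b=74/23 c=0 d=-7/23
  seg 1: a=4 b=-10/23 c=-42/23 d=29/23
  seg 2: a=3 b=-7/23 c=45/23 d=-15/23
S(7/2) = 599/184

Δ: Δ0=2, Δ1=-1, Δ2=1
row 1: diag=6, rhs=-18; c'=1/6, d'=-3
row 2: denom=4−1·1/6=23/6; d'=(12−1·-3)/(23/6)=90/23
back: M2=90/23
back: M1=-3−1/6·90/23=-84/23
M: M0=0, M1=-84/23, M2=90/23, M3=0
seg 0: a=0, c=M0/2=0, d=(M1−M0)/(6·2)=-7/23, b=Δ0−h0·(2M0+M1)/6=74/23
seg 1: a=4, c=M1/2=-42/23, d=(M2−M1)/(6·1)=29/23, b=Δ1−h1·(2M1+M2)/6=-10/23
seg 2: a=3, c=M2/2=45/23, d=(M3−M2)/(6·1)=-15/23, b=Δ2−h2·(2M2+M3)/6=-7/23
t_q=7/2 → seg 2, τ=1/2; S=3+-7/23·τ+45/23·τ²+-15/23·τ³=599/184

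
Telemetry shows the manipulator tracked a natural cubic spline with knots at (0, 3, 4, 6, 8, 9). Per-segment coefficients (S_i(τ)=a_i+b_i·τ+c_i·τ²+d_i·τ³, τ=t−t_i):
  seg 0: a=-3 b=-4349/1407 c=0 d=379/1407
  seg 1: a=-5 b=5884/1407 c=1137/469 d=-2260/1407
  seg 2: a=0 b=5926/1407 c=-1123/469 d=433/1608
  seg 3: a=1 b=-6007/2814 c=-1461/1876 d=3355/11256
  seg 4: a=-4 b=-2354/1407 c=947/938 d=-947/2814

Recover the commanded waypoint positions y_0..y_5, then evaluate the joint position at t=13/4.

y_0=-3 y_1=-5 y_2=0 y_3=1 y_4=-4 y_5=-5
S(13/4) = -14363/3752

y_0 = S_0(0) = a_0 = -3
y_1 = S_1(0) = a_1 = -5
y_2 = S_2(0) = a_2 = 0
y_3 = S_3(0) = a_3 = 1
y_4 = S_4(0) = a_4 = -4
y_5 = S_4(1) = -5
t_q=13/4 is in segment 1 (τ=1/4); S_1(τ)=-14363/3752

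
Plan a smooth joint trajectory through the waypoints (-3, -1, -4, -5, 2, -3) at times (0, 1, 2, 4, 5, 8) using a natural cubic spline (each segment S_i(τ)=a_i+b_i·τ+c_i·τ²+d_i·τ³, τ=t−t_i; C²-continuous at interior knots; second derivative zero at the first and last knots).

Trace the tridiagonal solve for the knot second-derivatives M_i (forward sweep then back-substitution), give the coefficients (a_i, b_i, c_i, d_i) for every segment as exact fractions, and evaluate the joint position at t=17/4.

  seg 0: a=-3 b=18817/5718 c=0 d=-7381/5718
  seg 1: a=-1 b=-1663/2859 c=-7381/1906 d=8315/5718
  seg 2: a=-4 b=-22667/5718 c=467/953 d=3551/5718
  seg 3: a=-5 b=31153/5718 c=4018/953 d=-15235/5718
  seg 4: a=2 b=16832/2859 c=-7199/1906 d=7199/17154
S(17/4) = -416705/121984

Δ: Δ0=2, Δ1=-3, Δ2=-1/2, Δ3=7, Δ4=-5/3
row 1: diag=4, rhs=-30; c'=1/4, d'=-15/2
row 2: denom=6−1·1/4=23/4; d'=(15−1·-15/2)/(23/4)=90/23
row 3: denom=6−2·8/23=122/23; d'=(45−2·90/23)/(122/23)=855/122
row 4: denom=8−1·23/122=953/122; d'=(-52−1·855/122)/(953/122)=-7199/953
back: M4=-7199/953
back: M3=855/122−23/122·-7199/953=8036/953
back: M2=90/23−8/23·8036/953=934/953
back: M1=-15/2−1/4·934/953=-7381/953
M: M0=0, M1=-7381/953, M2=934/953, M3=8036/953, M4=-7199/953, M5=0
seg 0: a=-3, c=M0/2=0, d=(M1−M0)/(6·1)=-7381/5718, b=Δ0−h0·(2M0+M1)/6=18817/5718
seg 1: a=-1, c=M1/2=-7381/1906, d=(M2−M1)/(6·1)=8315/5718, b=Δ1−h1·(2M1+M2)/6=-1663/2859
seg 2: a=-4, c=M2/2=467/953, d=(M3−M2)/(6·2)=3551/5718, b=Δ2−h2·(2M2+M3)/6=-22667/5718
seg 3: a=-5, c=M3/2=4018/953, d=(M4−M3)/(6·1)=-15235/5718, b=Δ3−h3·(2M3+M4)/6=31153/5718
seg 4: a=2, c=M4/2=-7199/1906, d=(M5−M4)/(6·3)=7199/17154, b=Δ4−h4·(2M4+M5)/6=16832/2859
t_q=17/4 → seg 3, τ=1/4; S=-5+31153/5718·τ+4018/953·τ²+-15235/5718·τ³=-416705/121984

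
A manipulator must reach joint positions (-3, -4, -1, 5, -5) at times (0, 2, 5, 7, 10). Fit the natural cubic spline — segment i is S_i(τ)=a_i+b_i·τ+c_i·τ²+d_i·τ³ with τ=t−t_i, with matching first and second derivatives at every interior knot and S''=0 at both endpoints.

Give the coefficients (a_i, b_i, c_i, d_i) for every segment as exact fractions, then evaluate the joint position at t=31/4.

Δ: Δ0=-1/2, Δ1=1, Δ2=3, Δ3=-10/3
row 1: diag=10, rhs=9; c'=3/10, d'=9/10
row 2: denom=10−3·3/10=91/10; d'=(12−3·9/10)/(91/10)=93/91
row 3: denom=10−2·20/91=870/91; d'=(-38−2·93/91)/(870/91)=-1822/435
back: M3=-1822/435
back: M2=93/91−20/91·-1822/435=169/87
back: M1=9/10−3/10·169/87=46/145
M: M0=0, M1=46/145, M2=169/87, M3=-1822/435, M4=0
seg 0: a=-3, c=M0/2=0, d=(M1−M0)/(6·2)=23/870, b=Δ0−h0·(2M0+M1)/6=-527/870
seg 1: a=-4, c=M1/2=23/145, d=(M2−M1)/(6·3)=707/7830, b=Δ1−h1·(2M1+M2)/6=-251/870
seg 2: a=-1, c=M2/2=169/174, d=(M3−M2)/(6·2)=-889/1740, b=Δ2−h2·(2M2+M3)/6=1349/435
seg 3: a=5, c=M3/2=-911/435, d=(M4−M3)/(6·3)=911/3915, b=Δ3−h3·(2M3+M4)/6=124/145
t_q=31/4 → seg 3, τ=3/4; S=5+124/145·τ+-911/435·τ²+911/3915·τ³=42331/9280

  seg 0: a=-3 b=-527/870 c=0 d=23/870
  seg 1: a=-4 b=-251/870 c=23/145 d=707/7830
  seg 2: a=-1 b=1349/435 c=169/174 d=-889/1740
  seg 3: a=5 b=124/145 c=-911/435 d=911/3915
S(31/4) = 42331/9280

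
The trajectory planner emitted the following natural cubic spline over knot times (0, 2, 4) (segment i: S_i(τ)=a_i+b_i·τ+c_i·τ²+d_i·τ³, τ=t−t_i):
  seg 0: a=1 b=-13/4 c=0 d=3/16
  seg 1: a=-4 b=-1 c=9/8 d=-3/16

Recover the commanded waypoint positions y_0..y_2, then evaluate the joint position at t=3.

y_0 = S_0(0) = a_0 = 1
y_1 = S_1(0) = a_1 = -4
y_2 = S_1(2) = -3
t_q=3 is in segment 1 (τ=1); S_1(τ)=-65/16

y_0=1 y_1=-4 y_2=-3
S(3) = -65/16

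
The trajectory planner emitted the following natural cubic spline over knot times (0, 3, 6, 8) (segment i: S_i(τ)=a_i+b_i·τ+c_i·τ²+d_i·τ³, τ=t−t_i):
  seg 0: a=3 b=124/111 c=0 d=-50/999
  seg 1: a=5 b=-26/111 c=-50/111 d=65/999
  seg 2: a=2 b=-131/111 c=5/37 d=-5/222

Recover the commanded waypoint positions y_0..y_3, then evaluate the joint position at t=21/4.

y_0 = S_0(0) = a_0 = 3
y_1 = S_1(0) = a_1 = 5
y_2 = S_2(0) = a_2 = 2
y_3 = S_2(2) = 0
t_q=21/4 is in segment 1 (τ=9/4); S_1(τ)=6947/2368

y_0=3 y_1=5 y_2=2 y_3=0
S(21/4) = 6947/2368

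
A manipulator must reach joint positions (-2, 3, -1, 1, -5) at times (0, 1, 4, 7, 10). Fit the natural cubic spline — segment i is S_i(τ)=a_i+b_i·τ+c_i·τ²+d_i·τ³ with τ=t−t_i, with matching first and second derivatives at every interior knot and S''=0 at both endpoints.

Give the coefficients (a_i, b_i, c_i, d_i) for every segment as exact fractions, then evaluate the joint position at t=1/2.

Δ: Δ0=5, Δ1=-4/3, Δ2=2/3, Δ3=-2
row 1: diag=8, rhs=-38; c'=3/8, d'=-19/4
row 2: denom=12−3·3/8=87/8; d'=(12−3·-19/4)/(87/8)=70/29
row 3: denom=12−3·8/29=324/29; d'=(-16−3·70/29)/(324/29)=-337/162
back: M3=-337/162
back: M2=70/29−8/29·-337/162=242/81
back: M1=-19/4−3/8·242/81=-317/54
M: M0=0, M1=-317/54, M2=242/81, M3=-337/162, M4=0
seg 0: a=-2, c=M0/2=0, d=(M1−M0)/(6·1)=-317/324, b=Δ0−h0·(2M0+M1)/6=1937/324
seg 1: a=3, c=M1/2=-317/108, d=(M2−M1)/(6·3)=1435/2916, b=Δ1−h1·(2M1+M2)/6=493/162
seg 2: a=-1, c=M2/2=121/81, d=(M3−M2)/(6·3)=-821/2916, b=Δ2−h2·(2M2+M3)/6=-415/324
seg 3: a=1, c=M3/2=-337/324, d=(M4−M3)/(6·3)=337/2916, b=Δ3−h3·(2M3+M4)/6=13/162
t_q=1/2 → seg 0, τ=1/2; S=-2+1937/324·τ+0·τ²+-317/324·τ³=749/864

  seg 0: a=-2 b=1937/324 c=0 d=-317/324
  seg 1: a=3 b=493/162 c=-317/108 d=1435/2916
  seg 2: a=-1 b=-415/324 c=121/81 d=-821/2916
  seg 3: a=1 b=13/162 c=-337/324 d=337/2916
S(1/2) = 749/864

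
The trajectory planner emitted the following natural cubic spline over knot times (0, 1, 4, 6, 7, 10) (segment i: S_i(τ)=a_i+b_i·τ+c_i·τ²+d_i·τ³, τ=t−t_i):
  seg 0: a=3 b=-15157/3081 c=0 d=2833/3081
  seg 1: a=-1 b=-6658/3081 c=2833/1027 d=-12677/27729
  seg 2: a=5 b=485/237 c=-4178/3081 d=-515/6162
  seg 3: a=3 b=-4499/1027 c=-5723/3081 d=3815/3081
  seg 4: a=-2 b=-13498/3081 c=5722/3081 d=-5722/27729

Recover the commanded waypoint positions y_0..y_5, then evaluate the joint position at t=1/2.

y_0=3 y_1=-1 y_2=5 y_3=3 y_4=-2 y_5=-4
S(1/2) = 5383/8216

y_0 = S_0(0) = a_0 = 3
y_1 = S_1(0) = a_1 = -1
y_2 = S_2(0) = a_2 = 5
y_3 = S_3(0) = a_3 = 3
y_4 = S_4(0) = a_4 = -2
y_5 = S_4(3) = -4
t_q=1/2 is in segment 0 (τ=1/2); S_0(τ)=5383/8216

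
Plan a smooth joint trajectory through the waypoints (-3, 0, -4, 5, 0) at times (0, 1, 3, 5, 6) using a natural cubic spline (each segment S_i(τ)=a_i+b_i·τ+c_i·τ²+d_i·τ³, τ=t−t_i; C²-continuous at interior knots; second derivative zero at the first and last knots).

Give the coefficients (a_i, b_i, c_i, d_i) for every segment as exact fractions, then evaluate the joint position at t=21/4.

Δ: Δ0=3, Δ1=-2, Δ2=9/2, Δ3=-5
row 1: diag=6, rhs=-30; c'=1/3, d'=-5
row 2: denom=8−2·1/3=22/3; d'=(39−2·-5)/(22/3)=147/22
row 3: denom=6−2·3/11=60/11; d'=(-57−2·147/22)/(60/11)=-129/10
back: M3=-129/10
back: M2=147/22−3/11·-129/10=51/5
back: M1=-5−1/3·51/5=-42/5
M: M0=0, M1=-42/5, M2=51/5, M3=-129/10, M4=0
seg 0: a=-3, c=M0/2=0, d=(M1−M0)/(6·1)=-7/5, b=Δ0−h0·(2M0+M1)/6=22/5
seg 1: a=0, c=M1/2=-21/5, d=(M2−M1)/(6·2)=31/20, b=Δ1−h1·(2M1+M2)/6=1/5
seg 2: a=-4, c=M2/2=51/10, d=(M3−M2)/(6·2)=-77/40, b=Δ2−h2·(2M2+M3)/6=2
seg 3: a=5, c=M3/2=-129/20, d=(M4−M3)/(6·1)=43/20, b=Δ3−h3·(2M3+M4)/6=-7/10
t_q=21/4 → seg 3, τ=1/4; S=5+-7/10·τ+-129/20·τ²+43/20·τ³=5703/1280

  seg 0: a=-3 b=22/5 c=0 d=-7/5
  seg 1: a=0 b=1/5 c=-21/5 d=31/20
  seg 2: a=-4 b=2 c=51/10 d=-77/40
  seg 3: a=5 b=-7/10 c=-129/20 d=43/20
S(21/4) = 5703/1280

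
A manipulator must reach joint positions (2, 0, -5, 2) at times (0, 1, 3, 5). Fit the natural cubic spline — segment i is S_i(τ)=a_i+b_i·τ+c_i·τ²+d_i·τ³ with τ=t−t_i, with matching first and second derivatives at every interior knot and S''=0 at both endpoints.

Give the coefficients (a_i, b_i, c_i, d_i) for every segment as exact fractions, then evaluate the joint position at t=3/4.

  seg 0: a=2 b=-18/11 c=0 d=-4/11
  seg 1: a=0 b=-30/11 c=-12/11 d=53/88
  seg 2: a=-5 b=3/22 c=111/44 d=-37/88
S(3/4) = 109/176

Δ: Δ0=-2, Δ1=-5/2, Δ2=7/2
row 1: diag=6, rhs=-3; c'=1/3, d'=-1/2
row 2: denom=8−2·1/3=22/3; d'=(36−2·-1/2)/(22/3)=111/22
back: M2=111/22
back: M1=-1/2−1/3·111/22=-24/11
M: M0=0, M1=-24/11, M2=111/22, M3=0
seg 0: a=2, c=M0/2=0, d=(M1−M0)/(6·1)=-4/11, b=Δ0−h0·(2M0+M1)/6=-18/11
seg 1: a=0, c=M1/2=-12/11, d=(M2−M1)/(6·2)=53/88, b=Δ1−h1·(2M1+M2)/6=-30/11
seg 2: a=-5, c=M2/2=111/44, d=(M3−M2)/(6·2)=-37/88, b=Δ2−h2·(2M2+M3)/6=3/22
t_q=3/4 → seg 0, τ=3/4; S=2+-18/11·τ+0·τ²+-4/11·τ³=109/176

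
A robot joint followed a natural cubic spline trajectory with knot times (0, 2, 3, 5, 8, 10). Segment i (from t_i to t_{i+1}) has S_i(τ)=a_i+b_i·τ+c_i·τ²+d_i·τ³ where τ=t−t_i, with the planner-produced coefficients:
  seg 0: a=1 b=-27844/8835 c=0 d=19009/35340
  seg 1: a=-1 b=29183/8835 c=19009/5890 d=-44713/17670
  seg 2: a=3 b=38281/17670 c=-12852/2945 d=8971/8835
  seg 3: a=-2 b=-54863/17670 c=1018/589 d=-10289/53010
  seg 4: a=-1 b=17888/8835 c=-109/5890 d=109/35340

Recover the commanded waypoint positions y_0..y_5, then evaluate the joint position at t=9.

y_0 = S_0(0) = a_0 = 1
y_1 = S_1(0) = a_1 = -1
y_2 = S_2(0) = a_2 = 3
y_3 = S_3(0) = a_3 = -2
y_4 = S_4(0) = a_4 = -1
y_5 = S_4(2) = 3
t_q=9 is in segment 4 (τ=1); S_4(τ)=11889/11780

y_0=1 y_1=-1 y_2=3 y_3=-2 y_4=-1 y_5=3
S(9) = 11889/11780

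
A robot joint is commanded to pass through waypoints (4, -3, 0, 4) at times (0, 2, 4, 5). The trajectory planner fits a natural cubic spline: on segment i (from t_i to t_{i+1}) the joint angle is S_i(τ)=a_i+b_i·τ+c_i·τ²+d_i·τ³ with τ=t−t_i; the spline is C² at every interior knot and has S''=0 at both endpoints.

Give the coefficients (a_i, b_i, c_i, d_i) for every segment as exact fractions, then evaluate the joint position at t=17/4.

  seg 0: a=4 b=-51/11 c=0 d=25/88
  seg 1: a=-3 b=-27/22 c=75/44 d=-15/88
  seg 2: a=0 b=39/11 c=15/22 d=-5/22
S(17/4) = 1303/1408

Δ: Δ0=-7/2, Δ1=3/2, Δ2=4
row 1: diag=8, rhs=30; c'=1/4, d'=15/4
row 2: denom=6−2·1/4=11/2; d'=(15−2·15/4)/(11/2)=15/11
back: M2=15/11
back: M1=15/4−1/4·15/11=75/22
M: M0=0, M1=75/22, M2=15/11, M3=0
seg 0: a=4, c=M0/2=0, d=(M1−M0)/(6·2)=25/88, b=Δ0−h0·(2M0+M1)/6=-51/11
seg 1: a=-3, c=M1/2=75/44, d=(M2−M1)/(6·2)=-15/88, b=Δ1−h1·(2M1+M2)/6=-27/22
seg 2: a=0, c=M2/2=15/22, d=(M3−M2)/(6·1)=-5/22, b=Δ2−h2·(2M2+M3)/6=39/11
t_q=17/4 → seg 2, τ=1/4; S=0+39/11·τ+15/22·τ²+-5/22·τ³=1303/1408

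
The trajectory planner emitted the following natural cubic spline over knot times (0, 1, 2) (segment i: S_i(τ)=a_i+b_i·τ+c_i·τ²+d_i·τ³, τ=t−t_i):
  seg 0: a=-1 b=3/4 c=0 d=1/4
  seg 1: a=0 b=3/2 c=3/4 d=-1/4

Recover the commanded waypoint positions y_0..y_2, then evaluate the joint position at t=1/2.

y_0 = S_0(0) = a_0 = -1
y_1 = S_1(0) = a_1 = 0
y_2 = S_1(1) = 2
t_q=1/2 is in segment 0 (τ=1/2); S_0(τ)=-19/32

y_0=-1 y_1=0 y_2=2
S(1/2) = -19/32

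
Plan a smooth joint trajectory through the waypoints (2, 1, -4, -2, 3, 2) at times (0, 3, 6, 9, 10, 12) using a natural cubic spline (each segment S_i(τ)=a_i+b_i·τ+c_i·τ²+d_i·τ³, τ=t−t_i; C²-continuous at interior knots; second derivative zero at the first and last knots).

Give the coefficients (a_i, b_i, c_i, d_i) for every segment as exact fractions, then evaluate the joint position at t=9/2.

Δ: Δ0=-1/3, Δ1=-5/3, Δ2=2/3, Δ3=5, Δ4=-1/2
row 1: diag=12, rhs=-8; c'=1/4, d'=-2/3
row 2: denom=12−3·1/4=45/4; d'=(14−3·-2/3)/(45/4)=64/45
row 3: denom=8−3·4/15=36/5; d'=(26−3·64/45)/(36/5)=163/54
row 4: denom=6−1·5/36=211/36; d'=(-33−1·163/54)/(211/36)=-3890/633
back: M4=-3890/633
back: M3=163/54−5/36·-3890/633=817/211
back: M2=64/45−4/15·817/211=740/1899
back: M1=-2/3−1/4·740/1899=-1451/1899
M: M0=0, M1=-1451/1899, M2=740/1899, M3=817/211, M4=-3890/633, M5=0
seg 0: a=2, c=M0/2=0, d=(M1−M0)/(6·3)=-1451/34182, b=Δ0−h0·(2M0+M1)/6=185/3798
seg 1: a=1, c=M1/2=-1451/3798, d=(M2−M1)/(6·3)=2191/34182, b=Δ1−h1·(2M1+M2)/6=-2084/1899
seg 2: a=-4, c=M2/2=370/1899, d=(M3−M2)/(6·3)=6613/34182, b=Δ2−h2·(2M2+M3)/6=-6301/3798
seg 3: a=-2, c=M3/2=817/422, d=(M4−M3)/(6·1)=-6341/3798, b=Δ3−h3·(2M3+M4)/6=8989/1899
seg 4: a=3, c=M4/2=-1945/633, d=(M5−M4)/(6·2)=1945/3798, b=Δ4−h4·(2M4+M5)/6=13661/3798
t_q=9/2 → seg 1, τ=3/2; S=1+-2084/1899·τ+-1451/3798·τ²+2191/34182·τ³=-4353/3376

  seg 0: a=2 b=185/3798 c=0 d=-1451/34182
  seg 1: a=1 b=-2084/1899 c=-1451/3798 d=2191/34182
  seg 2: a=-4 b=-6301/3798 c=370/1899 d=6613/34182
  seg 3: a=-2 b=8989/1899 c=817/422 d=-6341/3798
  seg 4: a=3 b=13661/3798 c=-1945/633 d=1945/3798
S(9/2) = -4353/3376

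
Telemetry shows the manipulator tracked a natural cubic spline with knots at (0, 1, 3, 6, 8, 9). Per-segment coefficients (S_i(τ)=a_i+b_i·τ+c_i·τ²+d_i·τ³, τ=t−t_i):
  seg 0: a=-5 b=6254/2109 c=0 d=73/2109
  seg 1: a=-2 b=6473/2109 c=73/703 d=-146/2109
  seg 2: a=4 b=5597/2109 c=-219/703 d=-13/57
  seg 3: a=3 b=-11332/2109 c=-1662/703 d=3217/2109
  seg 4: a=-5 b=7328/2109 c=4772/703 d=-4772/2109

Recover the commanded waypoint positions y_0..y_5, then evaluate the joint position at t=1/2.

y_0 = S_0(0) = a_0 = -5
y_1 = S_1(0) = a_1 = -2
y_2 = S_2(0) = a_2 = 4
y_3 = S_3(0) = a_3 = 3
y_4 = S_4(0) = a_4 = -5
y_5 = S_4(1) = 3
t_q=1/2 is in segment 0 (τ=1/2); S_0(τ)=-19757/5624

y_0=-5 y_1=-2 y_2=4 y_3=3 y_4=-5 y_5=3
S(1/2) = -19757/5624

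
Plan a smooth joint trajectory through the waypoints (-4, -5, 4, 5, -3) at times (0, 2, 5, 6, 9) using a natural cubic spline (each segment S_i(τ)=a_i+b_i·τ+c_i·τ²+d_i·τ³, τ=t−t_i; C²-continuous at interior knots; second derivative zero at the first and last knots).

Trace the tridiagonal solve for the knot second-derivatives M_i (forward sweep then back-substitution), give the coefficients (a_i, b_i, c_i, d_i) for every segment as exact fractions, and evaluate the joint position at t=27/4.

Δ: Δ0=-1/2, Δ1=3, Δ2=1, Δ3=-8/3
row 1: diag=10, rhs=21; c'=3/10, d'=21/10
row 2: denom=8−3·3/10=71/10; d'=(-12−3·21/10)/(71/10)=-183/71
row 3: denom=8−1·10/71=558/71; d'=(-22−1·-183/71)/(558/71)=-1379/558
back: M3=-1379/558
back: M2=-183/71−10/71·-1379/558=-622/279
back: M1=21/10−3/10·-622/279=515/186
M: M0=0, M1=515/186, M2=-622/279, M3=-1379/558, M4=0
seg 0: a=-4, c=M0/2=0, d=(M1−M0)/(6·2)=515/2232, b=Δ0−h0·(2M0+M1)/6=-397/279
seg 1: a=-5, c=M1/2=515/372, d=(M2−M1)/(6·3)=-2789/10044, b=Δ1−h1·(2M1+M2)/6=751/558
seg 2: a=4, c=M2/2=-311/279, d=(M3−M2)/(6·1)=-5/124, b=Δ2−h2·(2M2+M3)/6=2405/1116
seg 3: a=5, c=M3/2=-1379/1116, d=(M4−M3)/(6·3)=1379/10044, b=Δ3−h3·(2M3+M4)/6=-109/558
t_q=27/4 → seg 3, τ=3/4; S=5+-109/558·τ+-1379/1116·τ²+1379/10044·τ³=33461/7936

  seg 0: a=-4 b=-397/279 c=0 d=515/2232
  seg 1: a=-5 b=751/558 c=515/372 d=-2789/10044
  seg 2: a=4 b=2405/1116 c=-311/279 d=-5/124
  seg 3: a=5 b=-109/558 c=-1379/1116 d=1379/10044
S(27/4) = 33461/7936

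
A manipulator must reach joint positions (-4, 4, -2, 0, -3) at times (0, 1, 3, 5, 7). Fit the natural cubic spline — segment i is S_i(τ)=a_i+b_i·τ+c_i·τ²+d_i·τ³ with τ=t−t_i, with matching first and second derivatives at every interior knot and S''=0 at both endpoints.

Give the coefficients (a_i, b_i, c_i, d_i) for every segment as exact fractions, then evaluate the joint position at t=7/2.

  seg 0: a=-4 b=1679/164 c=0 d=-367/164
  seg 1: a=4 b=289/82 c=-1101/164 d=283/164
  seg 2: a=-2 b=-215/82 c=597/164 d=-75/82
  seg 3: a=0 b=79/82 c=-303/164 d=101/328
S(7/2) = -825/328

Δ: Δ0=8, Δ1=-3, Δ2=1, Δ3=-3/2
row 1: diag=6, rhs=-66; c'=1/3, d'=-11
row 2: denom=8−2·1/3=22/3; d'=(24−2·-11)/(22/3)=69/11
row 3: denom=8−2·3/11=82/11; d'=(-15−2·69/11)/(82/11)=-303/82
back: M3=-303/82
back: M2=69/11−3/11·-303/82=597/82
back: M1=-11−1/3·597/82=-1101/82
M: M0=0, M1=-1101/82, M2=597/82, M3=-303/82, M4=0
seg 0: a=-4, c=M0/2=0, d=(M1−M0)/(6·1)=-367/164, b=Δ0−h0·(2M0+M1)/6=1679/164
seg 1: a=4, c=M1/2=-1101/164, d=(M2−M1)/(6·2)=283/164, b=Δ1−h1·(2M1+M2)/6=289/82
seg 2: a=-2, c=M2/2=597/164, d=(M3−M2)/(6·2)=-75/82, b=Δ2−h2·(2M2+M3)/6=-215/82
seg 3: a=0, c=M3/2=-303/164, d=(M4−M3)/(6·2)=101/328, b=Δ3−h3·(2M3+M4)/6=79/82
t_q=7/2 → seg 2, τ=1/2; S=-2+-215/82·τ+597/164·τ²+-75/82·τ³=-825/328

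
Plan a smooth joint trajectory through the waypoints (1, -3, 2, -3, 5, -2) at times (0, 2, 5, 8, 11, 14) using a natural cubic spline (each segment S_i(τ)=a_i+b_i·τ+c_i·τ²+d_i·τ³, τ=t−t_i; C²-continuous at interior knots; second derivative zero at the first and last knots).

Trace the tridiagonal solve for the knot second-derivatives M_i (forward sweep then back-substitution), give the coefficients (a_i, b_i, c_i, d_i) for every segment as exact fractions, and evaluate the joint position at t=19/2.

Δ: Δ0=-2, Δ1=5/3, Δ2=-5/3, Δ3=8/3, Δ4=-7/3
row 1: diag=10, rhs=22; c'=3/10, d'=11/5
row 2: denom=12−3·3/10=111/10; d'=(-20−3·11/5)/(111/10)=-266/111
row 3: denom=12−3·10/37=414/37; d'=(26−3·-266/111)/(414/37)=614/207
row 4: denom=12−3·37/138=515/46; d'=(-30−3·614/207)/(515/46)=-5368/1545
back: M4=-5368/1545
back: M3=614/207−37/138·-5368/1545=6022/1545
back: M2=-266/111−10/37·6022/1545=-1066/309
back: M1=11/5−3/10·-1066/309=1666/515
M: M0=0, M1=1666/515, M2=-1066/309, M3=6022/1545, M4=-5368/1545, M5=0
seg 0: a=1, c=M0/2=0, d=(M1−M0)/(6·2)=833/3090, b=Δ0−h0·(2M0+M1)/6=-4756/1545
seg 1: a=-3, c=M1/2=833/515, d=(M2−M1)/(6·3)=-5164/13905, b=Δ1−h1·(2M1+M2)/6=242/1545
seg 2: a=2, c=M2/2=-533/309, d=(M3−M2)/(6·3)=1892/4635, b=Δ2−h2·(2M2+M3)/6=-256/1545
seg 3: a=-3, c=M3/2=3011/1545, d=(M4−M3)/(6·3)=-1139/2781, b=Δ3−h3·(2M3+M4)/6=782/1545
seg 4: a=5, c=M4/2=-2684/1545, d=(M5−M4)/(6·3)=2684/13905, b=Δ4−h4·(2M4+M5)/6=1763/1545
t_q=19/2 → seg 3, τ=3/2; S=-3+782/1545·τ+3011/1545·τ²+-1139/2781·τ³=3139/4120

  seg 0: a=1 b=-4756/1545 c=0 d=833/3090
  seg 1: a=-3 b=242/1545 c=833/515 d=-5164/13905
  seg 2: a=2 b=-256/1545 c=-533/309 d=1892/4635
  seg 3: a=-3 b=782/1545 c=3011/1545 d=-1139/2781
  seg 4: a=5 b=1763/1545 c=-2684/1545 d=2684/13905
S(19/2) = 3139/4120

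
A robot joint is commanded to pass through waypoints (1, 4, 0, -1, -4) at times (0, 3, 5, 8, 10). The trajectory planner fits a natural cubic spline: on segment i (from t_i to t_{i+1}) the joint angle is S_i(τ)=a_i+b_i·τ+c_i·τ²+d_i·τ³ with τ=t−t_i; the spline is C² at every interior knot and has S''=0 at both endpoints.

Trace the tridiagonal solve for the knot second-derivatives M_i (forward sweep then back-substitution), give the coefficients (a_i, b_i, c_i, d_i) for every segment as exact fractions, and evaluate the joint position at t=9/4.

Δ: Δ0=1, Δ1=-2, Δ2=-1/3, Δ3=-3/2
row 1: diag=10, rhs=-18; c'=1/5, d'=-9/5
row 2: denom=10−2·1/5=48/5; d'=(10−2·-9/5)/(48/5)=17/12
row 3: denom=10−3·5/16=145/16; d'=(-7−3·17/12)/(145/16)=-36/29
back: M3=-36/29
back: M2=17/12−5/16·-36/29=157/87
back: M1=-9/5−1/5·157/87=-188/87
M: M0=0, M1=-188/87, M2=157/87, M3=-36/29, M4=0
seg 0: a=1, c=M0/2=0, d=(M1−M0)/(6·3)=-94/783, b=Δ0−h0·(2M0+M1)/6=181/87
seg 1: a=4, c=M1/2=-94/87, d=(M2−M1)/(6·2)=115/348, b=Δ1−h1·(2M1+M2)/6=-101/87
seg 2: a=0, c=M2/2=157/174, d=(M3−M2)/(6·3)=-265/1566, b=Δ2−h2·(2M2+M3)/6=-44/29
seg 3: a=-1, c=M3/2=-18/29, d=(M4−M3)/(6·2)=3/29, b=Δ3−h3·(2M3+M4)/6=-39/58
t_q=9/4 → seg 0, τ=9/4; S=1+181/87·τ+0·τ²+-94/783·τ³=4003/928

  seg 0: a=1 b=181/87 c=0 d=-94/783
  seg 1: a=4 b=-101/87 c=-94/87 d=115/348
  seg 2: a=0 b=-44/29 c=157/174 d=-265/1566
  seg 3: a=-1 b=-39/58 c=-18/29 d=3/29
S(9/4) = 4003/928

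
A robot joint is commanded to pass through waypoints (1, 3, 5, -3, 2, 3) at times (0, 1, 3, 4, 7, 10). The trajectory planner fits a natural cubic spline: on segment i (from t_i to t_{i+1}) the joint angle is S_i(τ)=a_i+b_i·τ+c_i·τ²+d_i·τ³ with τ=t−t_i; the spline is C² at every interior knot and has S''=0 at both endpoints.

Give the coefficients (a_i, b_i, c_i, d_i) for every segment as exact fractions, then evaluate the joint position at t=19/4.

Δ: Δ0=2, Δ1=1, Δ2=-8, Δ3=5/3, Δ4=1/3
row 1: diag=6, rhs=-6; c'=1/3, d'=-1
row 2: denom=6−2·1/3=16/3; d'=(-54−2·-1)/(16/3)=-39/4
row 3: denom=8−1·3/16=125/16; d'=(58−1·-39/4)/(125/16)=1084/125
row 4: denom=12−3·48/125=1356/125; d'=(-8−3·1084/125)/(1356/125)=-1063/339
back: M4=-1063/339
back: M3=1084/125−48/125·-1063/339=1116/113
back: M2=-39/4−3/16·1116/113=-1311/113
back: M1=-1−1/3·-1311/113=324/113
M: M0=0, M1=324/113, M2=-1311/113, M3=1116/113, M4=-1063/339, M5=0
seg 0: a=1, c=M0/2=0, d=(M1−M0)/(6·1)=54/113, b=Δ0−h0·(2M0+M1)/6=172/113
seg 1: a=3, c=M1/2=162/113, d=(M2−M1)/(6·2)=-545/452, b=Δ1−h1·(2M1+M2)/6=334/113
seg 2: a=5, c=M2/2=-1311/226, d=(M3−M2)/(6·1)=809/226, b=Δ2−h2·(2M2+M3)/6=-653/113
seg 3: a=-3, c=M3/2=558/113, d=(M4−M3)/(6·3)=-4411/6102, b=Δ3−h3·(2M3+M4)/6=-1501/226
seg 4: a=2, c=M4/2=-1063/678, d=(M5−M4)/(6·3)=1063/6102, b=Δ4−h4·(2M4+M5)/6=392/113
t_q=19/4 → seg 3, τ=3/4; S=-3+-1501/226·τ+558/113·τ²+-4411/6102·τ³=-79675/14464

  seg 0: a=1 b=172/113 c=0 d=54/113
  seg 1: a=3 b=334/113 c=162/113 d=-545/452
  seg 2: a=5 b=-653/113 c=-1311/226 d=809/226
  seg 3: a=-3 b=-1501/226 c=558/113 d=-4411/6102
  seg 4: a=2 b=392/113 c=-1063/678 d=1063/6102
S(19/4) = -79675/14464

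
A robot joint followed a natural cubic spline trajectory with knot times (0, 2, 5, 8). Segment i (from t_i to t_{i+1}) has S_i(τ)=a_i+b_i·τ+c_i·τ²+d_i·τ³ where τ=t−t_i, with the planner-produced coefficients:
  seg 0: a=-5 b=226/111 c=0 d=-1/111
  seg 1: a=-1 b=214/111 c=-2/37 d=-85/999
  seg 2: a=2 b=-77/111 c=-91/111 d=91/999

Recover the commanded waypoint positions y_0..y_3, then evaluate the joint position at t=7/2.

y_0 = S_0(0) = a_0 = -5
y_1 = S_1(0) = a_1 = -1
y_2 = S_2(0) = a_2 = 2
y_3 = S_2(3) = -5
t_q=7/2 is in segment 1 (τ=3/2); S_1(τ)=439/296

y_0=-5 y_1=-1 y_2=2 y_3=-5
S(7/2) = 439/296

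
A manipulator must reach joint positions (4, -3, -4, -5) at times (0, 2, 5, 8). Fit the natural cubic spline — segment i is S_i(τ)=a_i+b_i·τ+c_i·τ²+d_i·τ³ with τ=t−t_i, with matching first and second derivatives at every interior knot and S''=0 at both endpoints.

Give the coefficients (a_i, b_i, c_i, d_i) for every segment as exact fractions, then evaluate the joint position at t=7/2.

  seg 0: a=4 b=-929/222 c=0 d=19/111
  seg 1: a=-3 b=-473/222 c=38/37 d=-95/666
  seg 2: a=-4 b=20/111 c=-19/74 d=19/666
S(7/2) = -2585/592

Δ: Δ0=-7/2, Δ1=-1/3, Δ2=-1/3
row 1: diag=10, rhs=19; c'=3/10, d'=19/10
row 2: denom=12−3·3/10=111/10; d'=(0−3·19/10)/(111/10)=-19/37
back: M2=-19/37
back: M1=19/10−3/10·-19/37=76/37
M: M0=0, M1=76/37, M2=-19/37, M3=0
seg 0: a=4, c=M0/2=0, d=(M1−M0)/(6·2)=19/111, b=Δ0−h0·(2M0+M1)/6=-929/222
seg 1: a=-3, c=M1/2=38/37, d=(M2−M1)/(6·3)=-95/666, b=Δ1−h1·(2M1+M2)/6=-473/222
seg 2: a=-4, c=M2/2=-19/74, d=(M3−M2)/(6·3)=19/666, b=Δ2−h2·(2M2+M3)/6=20/111
t_q=7/2 → seg 1, τ=3/2; S=-3+-473/222·τ+38/37·τ²+-95/666·τ³=-2585/592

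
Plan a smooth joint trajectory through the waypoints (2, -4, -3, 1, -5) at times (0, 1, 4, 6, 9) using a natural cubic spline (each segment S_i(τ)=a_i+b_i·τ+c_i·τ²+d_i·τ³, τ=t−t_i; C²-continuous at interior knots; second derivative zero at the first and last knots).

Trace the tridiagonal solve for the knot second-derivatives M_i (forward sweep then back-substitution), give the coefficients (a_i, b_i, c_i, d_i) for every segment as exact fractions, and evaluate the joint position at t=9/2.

Δ: Δ0=-6, Δ1=1/3, Δ2=2, Δ3=-2
row 1: diag=8, rhs=38; c'=3/8, d'=19/4
row 2: denom=10−3·3/8=71/8; d'=(10−3·19/4)/(71/8)=-34/71
row 3: denom=10−2·16/71=678/71; d'=(-24−2·-34/71)/(678/71)=-818/339
back: M3=-818/339
back: M2=-34/71−16/71·-818/339=22/339
back: M1=19/4−3/8·22/339=534/113
M: M0=0, M1=534/113, M2=22/339, M3=-818/339, M4=0
seg 0: a=2, c=M0/2=0, d=(M1−M0)/(6·1)=89/113, b=Δ0−h0·(2M0+M1)/6=-767/113
seg 1: a=-4, c=M1/2=267/113, d=(M2−M1)/(6·3)=-790/3051, b=Δ1−h1·(2M1+M2)/6=-500/113
seg 2: a=-3, c=M2/2=11/339, d=(M3−M2)/(6·2)=-70/339, b=Δ2−h2·(2M2+M3)/6=312/113
seg 3: a=1, c=M3/2=-409/339, d=(M4−M3)/(6·3)=409/3051, b=Δ3−h3·(2M3+M4)/6=140/339
t_q=9/2 → seg 2, τ=1/2; S=-3+312/113·τ+11/339·τ²+-70/339·τ³=-185/113

  seg 0: a=2 b=-767/113 c=0 d=89/113
  seg 1: a=-4 b=-500/113 c=267/113 d=-790/3051
  seg 2: a=-3 b=312/113 c=11/339 d=-70/339
  seg 3: a=1 b=140/339 c=-409/339 d=409/3051
S(9/2) = -185/113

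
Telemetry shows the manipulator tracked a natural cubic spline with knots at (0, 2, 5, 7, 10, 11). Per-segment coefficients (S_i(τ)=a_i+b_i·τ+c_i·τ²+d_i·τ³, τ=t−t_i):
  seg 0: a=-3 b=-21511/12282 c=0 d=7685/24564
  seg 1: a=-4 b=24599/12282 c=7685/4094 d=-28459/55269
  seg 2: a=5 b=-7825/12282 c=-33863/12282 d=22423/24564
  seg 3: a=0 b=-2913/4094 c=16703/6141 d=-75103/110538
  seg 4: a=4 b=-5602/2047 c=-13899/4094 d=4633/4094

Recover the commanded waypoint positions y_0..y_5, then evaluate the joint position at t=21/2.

y_0=-3 y_1=-4 y_2=5 y_3=0 y_4=4 y_5=-1
S(21/2) = 63027/32752

y_0 = S_0(0) = a_0 = -3
y_1 = S_1(0) = a_1 = -4
y_2 = S_2(0) = a_2 = 5
y_3 = S_3(0) = a_3 = 0
y_4 = S_4(0) = a_4 = 4
y_5 = S_4(1) = -1
t_q=21/2 is in segment 4 (τ=1/2); S_4(τ)=63027/32752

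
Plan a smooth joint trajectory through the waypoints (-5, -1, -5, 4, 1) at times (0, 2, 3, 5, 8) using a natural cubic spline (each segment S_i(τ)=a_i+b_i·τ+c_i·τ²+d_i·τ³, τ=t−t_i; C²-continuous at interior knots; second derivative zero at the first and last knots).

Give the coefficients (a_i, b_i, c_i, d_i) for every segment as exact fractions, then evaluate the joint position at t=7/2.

  seg 0: a=-5 b=758/163 c=0 d=-108/163
  seg 1: a=-1 b=-538/163 c=-648/163 d=534/163
  seg 2: a=-5 b=-232/163 c=954/163 d=-1885/1304
  seg 3: a=4 b=1513/326 c=-1839/652 d=613/1956
S(7/2) = -46205/10432

Δ: Δ0=2, Δ1=-4, Δ2=9/2, Δ3=-1
row 1: diag=6, rhs=-36; c'=1/6, d'=-6
row 2: denom=6−1·1/6=35/6; d'=(51−1·-6)/(35/6)=342/35
row 3: denom=10−2·12/35=326/35; d'=(-33−2·342/35)/(326/35)=-1839/326
back: M3=-1839/326
back: M2=342/35−12/35·-1839/326=1908/163
back: M1=-6−1/6·1908/163=-1296/163
M: M0=0, M1=-1296/163, M2=1908/163, M3=-1839/326, M4=0
seg 0: a=-5, c=M0/2=0, d=(M1−M0)/(6·2)=-108/163, b=Δ0−h0·(2M0+M1)/6=758/163
seg 1: a=-1, c=M1/2=-648/163, d=(M2−M1)/(6·1)=534/163, b=Δ1−h1·(2M1+M2)/6=-538/163
seg 2: a=-5, c=M2/2=954/163, d=(M3−M2)/(6·2)=-1885/1304, b=Δ2−h2·(2M2+M3)/6=-232/163
seg 3: a=4, c=M3/2=-1839/652, d=(M4−M3)/(6·3)=613/1956, b=Δ3−h3·(2M3+M4)/6=1513/326
t_q=7/2 → seg 2, τ=1/2; S=-5+-232/163·τ+954/163·τ²+-1885/1304·τ³=-46205/10432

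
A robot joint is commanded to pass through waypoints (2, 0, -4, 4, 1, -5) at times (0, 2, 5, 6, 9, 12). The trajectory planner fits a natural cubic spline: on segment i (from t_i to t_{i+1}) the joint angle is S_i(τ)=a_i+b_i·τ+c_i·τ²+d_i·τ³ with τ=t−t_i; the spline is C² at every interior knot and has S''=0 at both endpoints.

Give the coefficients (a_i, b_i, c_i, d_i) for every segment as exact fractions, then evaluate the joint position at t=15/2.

Δ: Δ0=-1, Δ1=-4/3, Δ2=8, Δ3=-1, Δ4=-2
row 1: diag=10, rhs=-2; c'=3/10, d'=-1/5
row 2: denom=8−3·3/10=71/10; d'=(56−3·-1/5)/(71/10)=566/71
row 3: denom=8−1·10/71=558/71; d'=(-54−1·566/71)/(558/71)=-2200/279
row 4: denom=12−3·71/186=673/62; d'=(-6−3·-2200/279)/(673/62)=3284/2019
back: M4=3284/2019
back: M3=-2200/279−71/186·3284/2019=-17174/2019
back: M2=566/71−10/71·-17174/2019=18514/2019
back: M1=-1/5−3/10·18514/2019=-1986/673
M: M0=0, M1=-1986/673, M2=18514/2019, M3=-17174/2019, M4=3284/2019, M5=0
seg 0: a=2, c=M0/2=0, d=(M1−M0)/(6·2)=-331/1346, b=Δ0−h0·(2M0+M1)/6=-11/673
seg 1: a=0, c=M1/2=-993/673, d=(M2−M1)/(6·3)=12236/18171, b=Δ1−h1·(2M1+M2)/6=-1997/673
seg 2: a=-4, c=M2/2=9257/2019, d=(M3−M2)/(6·1)=-5948/2019, b=Δ2−h2·(2M2+M3)/6=4281/673
seg 3: a=4, c=M3/2=-8587/2019, d=(M4−M3)/(6·3)=10229/18171, b=Δ3−h3·(2M3+M4)/6=13513/2019
seg 4: a=1, c=M4/2=1642/2019, d=(M5−M4)/(6·3)=-1642/18171, b=Δ4−h4·(2M4+M5)/6=-7322/2019
t_q=15/2 → seg 3, τ=3/2; S=4+13513/2019·τ+-8587/2019·τ²+10229/18171·τ³=34295/5384

  seg 0: a=2 b=-11/673 c=0 d=-331/1346
  seg 1: a=0 b=-1997/673 c=-993/673 d=12236/18171
  seg 2: a=-4 b=4281/673 c=9257/2019 d=-5948/2019
  seg 3: a=4 b=13513/2019 c=-8587/2019 d=10229/18171
  seg 4: a=1 b=-7322/2019 c=1642/2019 d=-1642/18171
S(15/2) = 34295/5384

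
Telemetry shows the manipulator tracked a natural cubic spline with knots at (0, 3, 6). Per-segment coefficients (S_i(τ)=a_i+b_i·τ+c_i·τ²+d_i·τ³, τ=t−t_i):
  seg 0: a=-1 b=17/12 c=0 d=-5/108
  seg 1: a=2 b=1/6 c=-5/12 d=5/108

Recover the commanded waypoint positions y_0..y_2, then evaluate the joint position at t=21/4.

y_0=-1 y_1=2 y_2=0
S(21/4) = 203/256

y_0 = S_0(0) = a_0 = -1
y_1 = S_1(0) = a_1 = 2
y_2 = S_1(3) = 0
t_q=21/4 is in segment 1 (τ=9/4); S_1(τ)=203/256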